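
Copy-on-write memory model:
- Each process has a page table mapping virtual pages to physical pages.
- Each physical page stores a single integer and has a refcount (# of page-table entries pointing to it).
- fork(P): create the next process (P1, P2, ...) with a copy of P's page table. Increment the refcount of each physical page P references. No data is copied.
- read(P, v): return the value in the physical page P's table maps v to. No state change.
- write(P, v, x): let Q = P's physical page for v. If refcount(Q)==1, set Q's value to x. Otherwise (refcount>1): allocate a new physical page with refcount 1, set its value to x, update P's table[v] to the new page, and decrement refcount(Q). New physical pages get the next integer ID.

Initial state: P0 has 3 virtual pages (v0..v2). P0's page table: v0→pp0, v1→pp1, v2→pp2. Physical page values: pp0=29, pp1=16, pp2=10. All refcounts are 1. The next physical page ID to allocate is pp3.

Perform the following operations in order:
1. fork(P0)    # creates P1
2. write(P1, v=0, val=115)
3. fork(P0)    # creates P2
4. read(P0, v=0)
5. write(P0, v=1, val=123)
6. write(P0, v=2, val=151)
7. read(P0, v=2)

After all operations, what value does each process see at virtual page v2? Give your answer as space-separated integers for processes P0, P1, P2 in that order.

Op 1: fork(P0) -> P1. 3 ppages; refcounts: pp0:2 pp1:2 pp2:2
Op 2: write(P1, v0, 115). refcount(pp0)=2>1 -> COPY to pp3. 4 ppages; refcounts: pp0:1 pp1:2 pp2:2 pp3:1
Op 3: fork(P0) -> P2. 4 ppages; refcounts: pp0:2 pp1:3 pp2:3 pp3:1
Op 4: read(P0, v0) -> 29. No state change.
Op 5: write(P0, v1, 123). refcount(pp1)=3>1 -> COPY to pp4. 5 ppages; refcounts: pp0:2 pp1:2 pp2:3 pp3:1 pp4:1
Op 6: write(P0, v2, 151). refcount(pp2)=3>1 -> COPY to pp5. 6 ppages; refcounts: pp0:2 pp1:2 pp2:2 pp3:1 pp4:1 pp5:1
Op 7: read(P0, v2) -> 151. No state change.
P0: v2 -> pp5 = 151
P1: v2 -> pp2 = 10
P2: v2 -> pp2 = 10

Answer: 151 10 10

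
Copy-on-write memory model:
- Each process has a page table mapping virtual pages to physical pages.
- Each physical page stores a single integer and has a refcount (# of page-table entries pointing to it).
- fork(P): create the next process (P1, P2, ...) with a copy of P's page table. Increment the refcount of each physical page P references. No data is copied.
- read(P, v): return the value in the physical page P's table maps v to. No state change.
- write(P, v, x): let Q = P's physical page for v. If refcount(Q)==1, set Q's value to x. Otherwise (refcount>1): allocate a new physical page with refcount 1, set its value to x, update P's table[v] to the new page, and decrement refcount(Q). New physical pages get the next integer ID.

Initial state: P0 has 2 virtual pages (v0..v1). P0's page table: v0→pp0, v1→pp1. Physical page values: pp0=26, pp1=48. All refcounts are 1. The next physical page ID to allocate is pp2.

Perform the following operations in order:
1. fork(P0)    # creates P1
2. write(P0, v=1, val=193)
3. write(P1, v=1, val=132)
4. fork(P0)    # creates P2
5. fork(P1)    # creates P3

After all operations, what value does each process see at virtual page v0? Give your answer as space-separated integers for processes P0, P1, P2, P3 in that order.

Answer: 26 26 26 26

Derivation:
Op 1: fork(P0) -> P1. 2 ppages; refcounts: pp0:2 pp1:2
Op 2: write(P0, v1, 193). refcount(pp1)=2>1 -> COPY to pp2. 3 ppages; refcounts: pp0:2 pp1:1 pp2:1
Op 3: write(P1, v1, 132). refcount(pp1)=1 -> write in place. 3 ppages; refcounts: pp0:2 pp1:1 pp2:1
Op 4: fork(P0) -> P2. 3 ppages; refcounts: pp0:3 pp1:1 pp2:2
Op 5: fork(P1) -> P3. 3 ppages; refcounts: pp0:4 pp1:2 pp2:2
P0: v0 -> pp0 = 26
P1: v0 -> pp0 = 26
P2: v0 -> pp0 = 26
P3: v0 -> pp0 = 26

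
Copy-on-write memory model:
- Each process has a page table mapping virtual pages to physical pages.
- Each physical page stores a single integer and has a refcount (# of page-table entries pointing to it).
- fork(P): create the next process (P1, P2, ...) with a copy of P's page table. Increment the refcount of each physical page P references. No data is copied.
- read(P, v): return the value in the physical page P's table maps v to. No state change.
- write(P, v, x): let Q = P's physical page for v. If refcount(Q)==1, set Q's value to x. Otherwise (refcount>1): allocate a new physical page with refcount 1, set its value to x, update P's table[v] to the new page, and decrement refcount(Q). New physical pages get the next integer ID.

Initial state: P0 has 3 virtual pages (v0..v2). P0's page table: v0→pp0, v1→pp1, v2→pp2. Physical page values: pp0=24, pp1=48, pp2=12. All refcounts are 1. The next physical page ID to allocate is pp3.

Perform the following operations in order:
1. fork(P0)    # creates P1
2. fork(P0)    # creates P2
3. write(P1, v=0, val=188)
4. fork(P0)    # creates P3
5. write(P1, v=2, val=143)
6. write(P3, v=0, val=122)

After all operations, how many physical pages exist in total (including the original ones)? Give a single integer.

Answer: 6

Derivation:
Op 1: fork(P0) -> P1. 3 ppages; refcounts: pp0:2 pp1:2 pp2:2
Op 2: fork(P0) -> P2. 3 ppages; refcounts: pp0:3 pp1:3 pp2:3
Op 3: write(P1, v0, 188). refcount(pp0)=3>1 -> COPY to pp3. 4 ppages; refcounts: pp0:2 pp1:3 pp2:3 pp3:1
Op 4: fork(P0) -> P3. 4 ppages; refcounts: pp0:3 pp1:4 pp2:4 pp3:1
Op 5: write(P1, v2, 143). refcount(pp2)=4>1 -> COPY to pp4. 5 ppages; refcounts: pp0:3 pp1:4 pp2:3 pp3:1 pp4:1
Op 6: write(P3, v0, 122). refcount(pp0)=3>1 -> COPY to pp5. 6 ppages; refcounts: pp0:2 pp1:4 pp2:3 pp3:1 pp4:1 pp5:1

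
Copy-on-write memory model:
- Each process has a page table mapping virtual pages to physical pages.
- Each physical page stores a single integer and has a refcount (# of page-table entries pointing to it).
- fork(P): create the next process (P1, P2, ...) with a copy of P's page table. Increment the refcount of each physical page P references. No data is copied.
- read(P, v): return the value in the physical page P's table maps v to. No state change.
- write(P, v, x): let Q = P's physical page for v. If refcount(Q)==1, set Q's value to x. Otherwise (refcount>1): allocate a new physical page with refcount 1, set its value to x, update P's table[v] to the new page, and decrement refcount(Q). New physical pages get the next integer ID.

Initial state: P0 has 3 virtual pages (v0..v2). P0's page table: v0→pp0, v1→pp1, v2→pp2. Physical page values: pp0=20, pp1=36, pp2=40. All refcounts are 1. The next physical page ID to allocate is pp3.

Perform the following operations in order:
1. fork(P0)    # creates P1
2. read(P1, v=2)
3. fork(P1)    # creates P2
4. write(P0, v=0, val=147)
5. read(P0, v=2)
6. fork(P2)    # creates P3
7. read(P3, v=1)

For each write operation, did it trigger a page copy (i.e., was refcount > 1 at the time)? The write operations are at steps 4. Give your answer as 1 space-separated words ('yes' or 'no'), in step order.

Op 1: fork(P0) -> P1. 3 ppages; refcounts: pp0:2 pp1:2 pp2:2
Op 2: read(P1, v2) -> 40. No state change.
Op 3: fork(P1) -> P2. 3 ppages; refcounts: pp0:3 pp1:3 pp2:3
Op 4: write(P0, v0, 147). refcount(pp0)=3>1 -> COPY to pp3. 4 ppages; refcounts: pp0:2 pp1:3 pp2:3 pp3:1
Op 5: read(P0, v2) -> 40. No state change.
Op 6: fork(P2) -> P3. 4 ppages; refcounts: pp0:3 pp1:4 pp2:4 pp3:1
Op 7: read(P3, v1) -> 36. No state change.

yes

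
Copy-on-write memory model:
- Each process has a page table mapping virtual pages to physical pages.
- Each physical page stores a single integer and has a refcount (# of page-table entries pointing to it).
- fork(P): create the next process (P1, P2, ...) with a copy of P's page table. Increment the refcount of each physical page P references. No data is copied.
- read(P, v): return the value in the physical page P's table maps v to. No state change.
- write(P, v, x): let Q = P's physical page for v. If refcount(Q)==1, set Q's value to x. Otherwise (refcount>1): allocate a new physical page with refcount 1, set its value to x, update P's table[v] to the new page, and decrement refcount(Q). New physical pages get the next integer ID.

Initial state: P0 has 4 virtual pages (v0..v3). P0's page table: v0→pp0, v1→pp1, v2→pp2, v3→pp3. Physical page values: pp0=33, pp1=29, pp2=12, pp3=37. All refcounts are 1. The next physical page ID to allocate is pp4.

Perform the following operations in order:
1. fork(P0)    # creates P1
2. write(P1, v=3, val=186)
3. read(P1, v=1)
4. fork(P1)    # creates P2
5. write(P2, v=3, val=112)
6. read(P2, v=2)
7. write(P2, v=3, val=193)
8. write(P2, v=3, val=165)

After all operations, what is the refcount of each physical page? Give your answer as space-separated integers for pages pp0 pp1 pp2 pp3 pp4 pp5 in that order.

Op 1: fork(P0) -> P1. 4 ppages; refcounts: pp0:2 pp1:2 pp2:2 pp3:2
Op 2: write(P1, v3, 186). refcount(pp3)=2>1 -> COPY to pp4. 5 ppages; refcounts: pp0:2 pp1:2 pp2:2 pp3:1 pp4:1
Op 3: read(P1, v1) -> 29. No state change.
Op 4: fork(P1) -> P2. 5 ppages; refcounts: pp0:3 pp1:3 pp2:3 pp3:1 pp4:2
Op 5: write(P2, v3, 112). refcount(pp4)=2>1 -> COPY to pp5. 6 ppages; refcounts: pp0:3 pp1:3 pp2:3 pp3:1 pp4:1 pp5:1
Op 6: read(P2, v2) -> 12. No state change.
Op 7: write(P2, v3, 193). refcount(pp5)=1 -> write in place. 6 ppages; refcounts: pp0:3 pp1:3 pp2:3 pp3:1 pp4:1 pp5:1
Op 8: write(P2, v3, 165). refcount(pp5)=1 -> write in place. 6 ppages; refcounts: pp0:3 pp1:3 pp2:3 pp3:1 pp4:1 pp5:1

Answer: 3 3 3 1 1 1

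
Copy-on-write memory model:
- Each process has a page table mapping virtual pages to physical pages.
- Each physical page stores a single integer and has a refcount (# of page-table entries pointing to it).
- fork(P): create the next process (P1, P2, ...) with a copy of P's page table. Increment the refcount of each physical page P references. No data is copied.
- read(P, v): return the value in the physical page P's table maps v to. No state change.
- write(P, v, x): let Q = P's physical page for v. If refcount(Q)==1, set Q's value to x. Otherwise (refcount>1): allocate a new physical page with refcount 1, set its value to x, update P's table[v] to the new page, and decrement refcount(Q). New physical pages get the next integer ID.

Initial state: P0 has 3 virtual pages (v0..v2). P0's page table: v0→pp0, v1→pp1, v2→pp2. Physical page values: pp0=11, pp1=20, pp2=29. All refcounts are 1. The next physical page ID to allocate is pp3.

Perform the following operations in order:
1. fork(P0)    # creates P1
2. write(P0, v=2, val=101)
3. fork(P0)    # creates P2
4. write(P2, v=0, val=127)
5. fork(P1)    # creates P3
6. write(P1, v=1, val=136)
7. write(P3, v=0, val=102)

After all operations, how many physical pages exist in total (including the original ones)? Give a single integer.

Answer: 7

Derivation:
Op 1: fork(P0) -> P1. 3 ppages; refcounts: pp0:2 pp1:2 pp2:2
Op 2: write(P0, v2, 101). refcount(pp2)=2>1 -> COPY to pp3. 4 ppages; refcounts: pp0:2 pp1:2 pp2:1 pp3:1
Op 3: fork(P0) -> P2. 4 ppages; refcounts: pp0:3 pp1:3 pp2:1 pp3:2
Op 4: write(P2, v0, 127). refcount(pp0)=3>1 -> COPY to pp4. 5 ppages; refcounts: pp0:2 pp1:3 pp2:1 pp3:2 pp4:1
Op 5: fork(P1) -> P3. 5 ppages; refcounts: pp0:3 pp1:4 pp2:2 pp3:2 pp4:1
Op 6: write(P1, v1, 136). refcount(pp1)=4>1 -> COPY to pp5. 6 ppages; refcounts: pp0:3 pp1:3 pp2:2 pp3:2 pp4:1 pp5:1
Op 7: write(P3, v0, 102). refcount(pp0)=3>1 -> COPY to pp6. 7 ppages; refcounts: pp0:2 pp1:3 pp2:2 pp3:2 pp4:1 pp5:1 pp6:1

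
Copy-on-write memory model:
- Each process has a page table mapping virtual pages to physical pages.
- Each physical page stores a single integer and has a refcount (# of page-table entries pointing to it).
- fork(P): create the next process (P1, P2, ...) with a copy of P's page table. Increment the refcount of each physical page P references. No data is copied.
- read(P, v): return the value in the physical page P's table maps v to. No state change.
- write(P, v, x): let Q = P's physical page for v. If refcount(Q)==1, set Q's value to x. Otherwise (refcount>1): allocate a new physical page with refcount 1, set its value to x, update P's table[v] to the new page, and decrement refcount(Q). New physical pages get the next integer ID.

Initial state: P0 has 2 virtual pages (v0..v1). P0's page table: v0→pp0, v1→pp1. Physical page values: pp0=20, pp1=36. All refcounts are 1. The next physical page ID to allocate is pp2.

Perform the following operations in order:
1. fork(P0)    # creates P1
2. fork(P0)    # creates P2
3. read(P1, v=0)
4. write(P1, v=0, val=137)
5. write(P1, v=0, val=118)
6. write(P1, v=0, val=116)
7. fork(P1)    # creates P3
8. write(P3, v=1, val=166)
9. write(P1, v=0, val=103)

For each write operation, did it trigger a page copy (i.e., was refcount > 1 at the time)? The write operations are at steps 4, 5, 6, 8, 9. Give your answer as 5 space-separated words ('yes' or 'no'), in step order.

Op 1: fork(P0) -> P1. 2 ppages; refcounts: pp0:2 pp1:2
Op 2: fork(P0) -> P2. 2 ppages; refcounts: pp0:3 pp1:3
Op 3: read(P1, v0) -> 20. No state change.
Op 4: write(P1, v0, 137). refcount(pp0)=3>1 -> COPY to pp2. 3 ppages; refcounts: pp0:2 pp1:3 pp2:1
Op 5: write(P1, v0, 118). refcount(pp2)=1 -> write in place. 3 ppages; refcounts: pp0:2 pp1:3 pp2:1
Op 6: write(P1, v0, 116). refcount(pp2)=1 -> write in place. 3 ppages; refcounts: pp0:2 pp1:3 pp2:1
Op 7: fork(P1) -> P3. 3 ppages; refcounts: pp0:2 pp1:4 pp2:2
Op 8: write(P3, v1, 166). refcount(pp1)=4>1 -> COPY to pp3. 4 ppages; refcounts: pp0:2 pp1:3 pp2:2 pp3:1
Op 9: write(P1, v0, 103). refcount(pp2)=2>1 -> COPY to pp4. 5 ppages; refcounts: pp0:2 pp1:3 pp2:1 pp3:1 pp4:1

yes no no yes yes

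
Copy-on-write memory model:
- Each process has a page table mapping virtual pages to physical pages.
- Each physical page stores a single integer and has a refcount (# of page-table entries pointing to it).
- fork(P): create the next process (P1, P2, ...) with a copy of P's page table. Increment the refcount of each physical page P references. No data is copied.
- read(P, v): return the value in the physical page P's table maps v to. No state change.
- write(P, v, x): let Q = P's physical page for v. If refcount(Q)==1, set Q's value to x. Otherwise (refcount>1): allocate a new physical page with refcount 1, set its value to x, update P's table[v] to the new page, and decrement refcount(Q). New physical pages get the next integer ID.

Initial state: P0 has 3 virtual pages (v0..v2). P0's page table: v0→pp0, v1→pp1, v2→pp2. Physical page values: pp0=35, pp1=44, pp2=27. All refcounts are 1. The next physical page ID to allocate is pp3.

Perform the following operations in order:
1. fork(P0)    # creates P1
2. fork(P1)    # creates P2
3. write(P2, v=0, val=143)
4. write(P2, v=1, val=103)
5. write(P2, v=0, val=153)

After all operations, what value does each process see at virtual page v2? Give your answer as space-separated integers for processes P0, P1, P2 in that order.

Answer: 27 27 27

Derivation:
Op 1: fork(P0) -> P1. 3 ppages; refcounts: pp0:2 pp1:2 pp2:2
Op 2: fork(P1) -> P2. 3 ppages; refcounts: pp0:3 pp1:3 pp2:3
Op 3: write(P2, v0, 143). refcount(pp0)=3>1 -> COPY to pp3. 4 ppages; refcounts: pp0:2 pp1:3 pp2:3 pp3:1
Op 4: write(P2, v1, 103). refcount(pp1)=3>1 -> COPY to pp4. 5 ppages; refcounts: pp0:2 pp1:2 pp2:3 pp3:1 pp4:1
Op 5: write(P2, v0, 153). refcount(pp3)=1 -> write in place. 5 ppages; refcounts: pp0:2 pp1:2 pp2:3 pp3:1 pp4:1
P0: v2 -> pp2 = 27
P1: v2 -> pp2 = 27
P2: v2 -> pp2 = 27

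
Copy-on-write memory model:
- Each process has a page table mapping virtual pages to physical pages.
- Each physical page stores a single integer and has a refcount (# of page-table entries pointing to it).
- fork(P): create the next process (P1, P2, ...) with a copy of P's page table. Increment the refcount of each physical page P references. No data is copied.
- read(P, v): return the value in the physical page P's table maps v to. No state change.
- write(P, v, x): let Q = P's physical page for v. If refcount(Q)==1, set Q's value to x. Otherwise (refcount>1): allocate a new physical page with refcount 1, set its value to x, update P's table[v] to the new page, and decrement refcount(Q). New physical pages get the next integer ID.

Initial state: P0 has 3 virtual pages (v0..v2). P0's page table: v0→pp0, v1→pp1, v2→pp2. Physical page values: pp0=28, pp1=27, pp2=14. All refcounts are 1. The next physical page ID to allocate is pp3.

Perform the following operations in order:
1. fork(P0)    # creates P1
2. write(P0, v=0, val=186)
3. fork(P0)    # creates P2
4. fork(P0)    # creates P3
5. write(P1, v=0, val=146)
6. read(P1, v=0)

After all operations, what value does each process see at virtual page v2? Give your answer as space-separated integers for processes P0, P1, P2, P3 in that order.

Op 1: fork(P0) -> P1. 3 ppages; refcounts: pp0:2 pp1:2 pp2:2
Op 2: write(P0, v0, 186). refcount(pp0)=2>1 -> COPY to pp3. 4 ppages; refcounts: pp0:1 pp1:2 pp2:2 pp3:1
Op 3: fork(P0) -> P2. 4 ppages; refcounts: pp0:1 pp1:3 pp2:3 pp3:2
Op 4: fork(P0) -> P3. 4 ppages; refcounts: pp0:1 pp1:4 pp2:4 pp3:3
Op 5: write(P1, v0, 146). refcount(pp0)=1 -> write in place. 4 ppages; refcounts: pp0:1 pp1:4 pp2:4 pp3:3
Op 6: read(P1, v0) -> 146. No state change.
P0: v2 -> pp2 = 14
P1: v2 -> pp2 = 14
P2: v2 -> pp2 = 14
P3: v2 -> pp2 = 14

Answer: 14 14 14 14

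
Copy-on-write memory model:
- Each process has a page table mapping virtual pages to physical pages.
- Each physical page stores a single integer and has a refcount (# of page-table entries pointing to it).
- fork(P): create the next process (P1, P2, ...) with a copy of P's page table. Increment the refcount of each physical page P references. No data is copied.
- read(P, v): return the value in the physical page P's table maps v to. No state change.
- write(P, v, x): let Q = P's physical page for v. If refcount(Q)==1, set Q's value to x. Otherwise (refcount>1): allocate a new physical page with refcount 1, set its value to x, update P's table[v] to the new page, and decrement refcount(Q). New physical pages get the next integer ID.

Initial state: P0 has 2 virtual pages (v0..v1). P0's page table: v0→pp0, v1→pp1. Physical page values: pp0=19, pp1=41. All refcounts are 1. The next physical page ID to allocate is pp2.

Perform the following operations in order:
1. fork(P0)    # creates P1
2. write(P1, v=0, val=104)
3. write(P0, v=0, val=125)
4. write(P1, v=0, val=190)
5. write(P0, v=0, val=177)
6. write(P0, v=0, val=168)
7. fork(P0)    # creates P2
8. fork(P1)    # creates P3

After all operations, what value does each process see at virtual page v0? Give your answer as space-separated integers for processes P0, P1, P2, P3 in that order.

Answer: 168 190 168 190

Derivation:
Op 1: fork(P0) -> P1. 2 ppages; refcounts: pp0:2 pp1:2
Op 2: write(P1, v0, 104). refcount(pp0)=2>1 -> COPY to pp2. 3 ppages; refcounts: pp0:1 pp1:2 pp2:1
Op 3: write(P0, v0, 125). refcount(pp0)=1 -> write in place. 3 ppages; refcounts: pp0:1 pp1:2 pp2:1
Op 4: write(P1, v0, 190). refcount(pp2)=1 -> write in place. 3 ppages; refcounts: pp0:1 pp1:2 pp2:1
Op 5: write(P0, v0, 177). refcount(pp0)=1 -> write in place. 3 ppages; refcounts: pp0:1 pp1:2 pp2:1
Op 6: write(P0, v0, 168). refcount(pp0)=1 -> write in place. 3 ppages; refcounts: pp0:1 pp1:2 pp2:1
Op 7: fork(P0) -> P2. 3 ppages; refcounts: pp0:2 pp1:3 pp2:1
Op 8: fork(P1) -> P3. 3 ppages; refcounts: pp0:2 pp1:4 pp2:2
P0: v0 -> pp0 = 168
P1: v0 -> pp2 = 190
P2: v0 -> pp0 = 168
P3: v0 -> pp2 = 190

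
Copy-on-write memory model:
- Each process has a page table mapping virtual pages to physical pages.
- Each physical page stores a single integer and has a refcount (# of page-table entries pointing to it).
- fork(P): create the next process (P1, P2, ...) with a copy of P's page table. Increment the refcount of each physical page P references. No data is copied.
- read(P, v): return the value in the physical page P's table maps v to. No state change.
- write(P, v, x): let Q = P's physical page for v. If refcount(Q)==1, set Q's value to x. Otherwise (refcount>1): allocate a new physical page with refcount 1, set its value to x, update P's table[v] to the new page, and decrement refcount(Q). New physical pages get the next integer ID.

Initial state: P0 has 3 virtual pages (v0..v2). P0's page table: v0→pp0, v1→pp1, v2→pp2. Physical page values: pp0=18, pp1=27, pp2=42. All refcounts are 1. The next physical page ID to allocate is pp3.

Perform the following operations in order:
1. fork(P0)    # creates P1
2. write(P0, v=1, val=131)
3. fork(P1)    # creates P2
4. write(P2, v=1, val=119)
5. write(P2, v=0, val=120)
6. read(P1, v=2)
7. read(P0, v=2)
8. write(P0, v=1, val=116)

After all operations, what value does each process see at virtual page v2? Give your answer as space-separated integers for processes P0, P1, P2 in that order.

Answer: 42 42 42

Derivation:
Op 1: fork(P0) -> P1. 3 ppages; refcounts: pp0:2 pp1:2 pp2:2
Op 2: write(P0, v1, 131). refcount(pp1)=2>1 -> COPY to pp3. 4 ppages; refcounts: pp0:2 pp1:1 pp2:2 pp3:1
Op 3: fork(P1) -> P2. 4 ppages; refcounts: pp0:3 pp1:2 pp2:3 pp3:1
Op 4: write(P2, v1, 119). refcount(pp1)=2>1 -> COPY to pp4. 5 ppages; refcounts: pp0:3 pp1:1 pp2:3 pp3:1 pp4:1
Op 5: write(P2, v0, 120). refcount(pp0)=3>1 -> COPY to pp5. 6 ppages; refcounts: pp0:2 pp1:1 pp2:3 pp3:1 pp4:1 pp5:1
Op 6: read(P1, v2) -> 42. No state change.
Op 7: read(P0, v2) -> 42. No state change.
Op 8: write(P0, v1, 116). refcount(pp3)=1 -> write in place. 6 ppages; refcounts: pp0:2 pp1:1 pp2:3 pp3:1 pp4:1 pp5:1
P0: v2 -> pp2 = 42
P1: v2 -> pp2 = 42
P2: v2 -> pp2 = 42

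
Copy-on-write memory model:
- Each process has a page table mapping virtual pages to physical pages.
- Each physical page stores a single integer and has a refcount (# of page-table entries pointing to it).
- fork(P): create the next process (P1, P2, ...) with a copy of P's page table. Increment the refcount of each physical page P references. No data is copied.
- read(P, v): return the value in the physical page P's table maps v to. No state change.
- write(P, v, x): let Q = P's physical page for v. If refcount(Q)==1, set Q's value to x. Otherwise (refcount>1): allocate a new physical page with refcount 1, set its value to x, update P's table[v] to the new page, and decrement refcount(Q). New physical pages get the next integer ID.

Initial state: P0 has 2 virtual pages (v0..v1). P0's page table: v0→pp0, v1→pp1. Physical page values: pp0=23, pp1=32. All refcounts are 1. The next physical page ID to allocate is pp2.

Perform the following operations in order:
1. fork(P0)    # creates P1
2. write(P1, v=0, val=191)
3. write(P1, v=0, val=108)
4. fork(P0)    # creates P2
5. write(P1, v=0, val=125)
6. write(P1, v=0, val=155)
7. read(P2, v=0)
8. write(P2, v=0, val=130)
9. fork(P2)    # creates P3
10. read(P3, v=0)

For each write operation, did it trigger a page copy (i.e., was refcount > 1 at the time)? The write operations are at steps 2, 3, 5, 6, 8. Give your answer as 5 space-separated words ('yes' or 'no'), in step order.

Op 1: fork(P0) -> P1. 2 ppages; refcounts: pp0:2 pp1:2
Op 2: write(P1, v0, 191). refcount(pp0)=2>1 -> COPY to pp2. 3 ppages; refcounts: pp0:1 pp1:2 pp2:1
Op 3: write(P1, v0, 108). refcount(pp2)=1 -> write in place. 3 ppages; refcounts: pp0:1 pp1:2 pp2:1
Op 4: fork(P0) -> P2. 3 ppages; refcounts: pp0:2 pp1:3 pp2:1
Op 5: write(P1, v0, 125). refcount(pp2)=1 -> write in place. 3 ppages; refcounts: pp0:2 pp1:3 pp2:1
Op 6: write(P1, v0, 155). refcount(pp2)=1 -> write in place. 3 ppages; refcounts: pp0:2 pp1:3 pp2:1
Op 7: read(P2, v0) -> 23. No state change.
Op 8: write(P2, v0, 130). refcount(pp0)=2>1 -> COPY to pp3. 4 ppages; refcounts: pp0:1 pp1:3 pp2:1 pp3:1
Op 9: fork(P2) -> P3. 4 ppages; refcounts: pp0:1 pp1:4 pp2:1 pp3:2
Op 10: read(P3, v0) -> 130. No state change.

yes no no no yes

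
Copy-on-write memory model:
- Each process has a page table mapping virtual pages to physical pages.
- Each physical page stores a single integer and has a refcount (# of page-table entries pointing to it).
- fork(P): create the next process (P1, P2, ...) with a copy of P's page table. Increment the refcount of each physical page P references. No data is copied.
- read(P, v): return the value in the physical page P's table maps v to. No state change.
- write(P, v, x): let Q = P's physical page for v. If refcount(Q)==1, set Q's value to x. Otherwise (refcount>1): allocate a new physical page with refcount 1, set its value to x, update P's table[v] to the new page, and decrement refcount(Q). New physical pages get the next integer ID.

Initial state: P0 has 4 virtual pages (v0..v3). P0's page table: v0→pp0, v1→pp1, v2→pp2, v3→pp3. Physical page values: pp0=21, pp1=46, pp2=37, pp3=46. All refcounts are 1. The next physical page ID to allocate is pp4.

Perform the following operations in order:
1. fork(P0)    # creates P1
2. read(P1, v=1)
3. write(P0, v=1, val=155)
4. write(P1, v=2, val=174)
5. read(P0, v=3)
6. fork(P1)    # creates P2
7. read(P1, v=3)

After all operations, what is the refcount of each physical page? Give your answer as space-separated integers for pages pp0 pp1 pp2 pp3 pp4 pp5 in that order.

Op 1: fork(P0) -> P1. 4 ppages; refcounts: pp0:2 pp1:2 pp2:2 pp3:2
Op 2: read(P1, v1) -> 46. No state change.
Op 3: write(P0, v1, 155). refcount(pp1)=2>1 -> COPY to pp4. 5 ppages; refcounts: pp0:2 pp1:1 pp2:2 pp3:2 pp4:1
Op 4: write(P1, v2, 174). refcount(pp2)=2>1 -> COPY to pp5. 6 ppages; refcounts: pp0:2 pp1:1 pp2:1 pp3:2 pp4:1 pp5:1
Op 5: read(P0, v3) -> 46. No state change.
Op 6: fork(P1) -> P2. 6 ppages; refcounts: pp0:3 pp1:2 pp2:1 pp3:3 pp4:1 pp5:2
Op 7: read(P1, v3) -> 46. No state change.

Answer: 3 2 1 3 1 2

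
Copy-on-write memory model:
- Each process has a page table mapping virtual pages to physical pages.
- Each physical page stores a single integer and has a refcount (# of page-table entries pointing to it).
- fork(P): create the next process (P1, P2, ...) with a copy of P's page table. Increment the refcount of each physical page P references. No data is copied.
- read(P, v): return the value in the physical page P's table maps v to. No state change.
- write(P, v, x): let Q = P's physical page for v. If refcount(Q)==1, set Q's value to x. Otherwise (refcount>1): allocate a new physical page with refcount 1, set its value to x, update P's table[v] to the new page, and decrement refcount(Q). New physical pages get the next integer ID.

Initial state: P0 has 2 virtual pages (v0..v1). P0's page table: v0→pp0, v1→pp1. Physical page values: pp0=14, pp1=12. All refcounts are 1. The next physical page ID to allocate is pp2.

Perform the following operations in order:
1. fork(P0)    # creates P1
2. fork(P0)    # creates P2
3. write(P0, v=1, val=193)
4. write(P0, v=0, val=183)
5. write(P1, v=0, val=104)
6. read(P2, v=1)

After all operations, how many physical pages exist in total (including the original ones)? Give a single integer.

Op 1: fork(P0) -> P1. 2 ppages; refcounts: pp0:2 pp1:2
Op 2: fork(P0) -> P2. 2 ppages; refcounts: pp0:3 pp1:3
Op 3: write(P0, v1, 193). refcount(pp1)=3>1 -> COPY to pp2. 3 ppages; refcounts: pp0:3 pp1:2 pp2:1
Op 4: write(P0, v0, 183). refcount(pp0)=3>1 -> COPY to pp3. 4 ppages; refcounts: pp0:2 pp1:2 pp2:1 pp3:1
Op 5: write(P1, v0, 104). refcount(pp0)=2>1 -> COPY to pp4. 5 ppages; refcounts: pp0:1 pp1:2 pp2:1 pp3:1 pp4:1
Op 6: read(P2, v1) -> 12. No state change.

Answer: 5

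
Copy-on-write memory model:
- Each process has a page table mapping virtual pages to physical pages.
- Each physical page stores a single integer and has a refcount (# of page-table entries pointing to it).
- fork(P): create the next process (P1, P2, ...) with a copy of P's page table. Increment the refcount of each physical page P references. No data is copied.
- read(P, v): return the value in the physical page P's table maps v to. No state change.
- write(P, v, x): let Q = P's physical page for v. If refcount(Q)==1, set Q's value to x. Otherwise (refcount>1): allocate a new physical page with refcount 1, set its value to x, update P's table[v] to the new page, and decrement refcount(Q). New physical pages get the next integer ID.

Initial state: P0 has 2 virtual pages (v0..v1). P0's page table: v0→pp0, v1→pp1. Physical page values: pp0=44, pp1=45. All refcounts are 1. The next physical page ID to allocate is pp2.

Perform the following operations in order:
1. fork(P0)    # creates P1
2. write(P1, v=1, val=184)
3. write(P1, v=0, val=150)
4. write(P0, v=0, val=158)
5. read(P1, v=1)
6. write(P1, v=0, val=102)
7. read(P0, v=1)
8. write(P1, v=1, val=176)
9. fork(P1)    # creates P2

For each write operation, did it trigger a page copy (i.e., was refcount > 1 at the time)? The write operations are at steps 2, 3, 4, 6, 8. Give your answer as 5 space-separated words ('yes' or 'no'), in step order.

Op 1: fork(P0) -> P1. 2 ppages; refcounts: pp0:2 pp1:2
Op 2: write(P1, v1, 184). refcount(pp1)=2>1 -> COPY to pp2. 3 ppages; refcounts: pp0:2 pp1:1 pp2:1
Op 3: write(P1, v0, 150). refcount(pp0)=2>1 -> COPY to pp3. 4 ppages; refcounts: pp0:1 pp1:1 pp2:1 pp3:1
Op 4: write(P0, v0, 158). refcount(pp0)=1 -> write in place. 4 ppages; refcounts: pp0:1 pp1:1 pp2:1 pp3:1
Op 5: read(P1, v1) -> 184. No state change.
Op 6: write(P1, v0, 102). refcount(pp3)=1 -> write in place. 4 ppages; refcounts: pp0:1 pp1:1 pp2:1 pp3:1
Op 7: read(P0, v1) -> 45. No state change.
Op 8: write(P1, v1, 176). refcount(pp2)=1 -> write in place. 4 ppages; refcounts: pp0:1 pp1:1 pp2:1 pp3:1
Op 9: fork(P1) -> P2. 4 ppages; refcounts: pp0:1 pp1:1 pp2:2 pp3:2

yes yes no no no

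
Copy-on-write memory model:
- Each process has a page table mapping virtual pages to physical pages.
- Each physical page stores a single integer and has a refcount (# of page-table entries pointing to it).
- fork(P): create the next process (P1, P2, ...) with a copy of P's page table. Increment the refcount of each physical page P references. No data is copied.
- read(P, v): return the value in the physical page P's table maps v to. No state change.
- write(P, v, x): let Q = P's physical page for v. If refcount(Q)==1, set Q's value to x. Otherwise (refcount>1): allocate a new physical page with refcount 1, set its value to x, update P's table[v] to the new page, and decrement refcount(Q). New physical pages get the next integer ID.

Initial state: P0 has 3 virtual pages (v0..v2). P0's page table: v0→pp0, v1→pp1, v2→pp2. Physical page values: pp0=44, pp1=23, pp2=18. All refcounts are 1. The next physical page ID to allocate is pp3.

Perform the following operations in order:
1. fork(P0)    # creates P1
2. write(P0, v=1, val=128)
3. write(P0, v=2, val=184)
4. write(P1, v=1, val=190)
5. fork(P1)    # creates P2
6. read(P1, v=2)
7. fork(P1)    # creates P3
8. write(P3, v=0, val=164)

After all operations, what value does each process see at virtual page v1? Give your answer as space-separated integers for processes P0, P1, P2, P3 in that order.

Op 1: fork(P0) -> P1. 3 ppages; refcounts: pp0:2 pp1:2 pp2:2
Op 2: write(P0, v1, 128). refcount(pp1)=2>1 -> COPY to pp3. 4 ppages; refcounts: pp0:2 pp1:1 pp2:2 pp3:1
Op 3: write(P0, v2, 184). refcount(pp2)=2>1 -> COPY to pp4. 5 ppages; refcounts: pp0:2 pp1:1 pp2:1 pp3:1 pp4:1
Op 4: write(P1, v1, 190). refcount(pp1)=1 -> write in place. 5 ppages; refcounts: pp0:2 pp1:1 pp2:1 pp3:1 pp4:1
Op 5: fork(P1) -> P2. 5 ppages; refcounts: pp0:3 pp1:2 pp2:2 pp3:1 pp4:1
Op 6: read(P1, v2) -> 18. No state change.
Op 7: fork(P1) -> P3. 5 ppages; refcounts: pp0:4 pp1:3 pp2:3 pp3:1 pp4:1
Op 8: write(P3, v0, 164). refcount(pp0)=4>1 -> COPY to pp5. 6 ppages; refcounts: pp0:3 pp1:3 pp2:3 pp3:1 pp4:1 pp5:1
P0: v1 -> pp3 = 128
P1: v1 -> pp1 = 190
P2: v1 -> pp1 = 190
P3: v1 -> pp1 = 190

Answer: 128 190 190 190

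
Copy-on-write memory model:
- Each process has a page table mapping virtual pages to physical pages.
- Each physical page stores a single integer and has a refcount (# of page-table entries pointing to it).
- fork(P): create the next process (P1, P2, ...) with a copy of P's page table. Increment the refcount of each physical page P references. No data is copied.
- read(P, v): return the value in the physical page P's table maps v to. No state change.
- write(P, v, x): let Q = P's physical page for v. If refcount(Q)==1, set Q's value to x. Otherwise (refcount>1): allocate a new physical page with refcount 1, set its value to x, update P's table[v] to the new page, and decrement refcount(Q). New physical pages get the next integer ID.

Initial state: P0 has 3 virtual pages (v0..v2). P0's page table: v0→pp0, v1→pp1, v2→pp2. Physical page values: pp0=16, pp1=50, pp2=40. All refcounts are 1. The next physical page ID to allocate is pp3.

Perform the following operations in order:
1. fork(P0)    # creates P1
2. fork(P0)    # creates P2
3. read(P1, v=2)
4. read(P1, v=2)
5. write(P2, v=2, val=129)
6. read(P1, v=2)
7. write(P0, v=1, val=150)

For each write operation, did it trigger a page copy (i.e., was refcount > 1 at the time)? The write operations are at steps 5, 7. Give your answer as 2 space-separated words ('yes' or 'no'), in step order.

Op 1: fork(P0) -> P1. 3 ppages; refcounts: pp0:2 pp1:2 pp2:2
Op 2: fork(P0) -> P2. 3 ppages; refcounts: pp0:3 pp1:3 pp2:3
Op 3: read(P1, v2) -> 40. No state change.
Op 4: read(P1, v2) -> 40. No state change.
Op 5: write(P2, v2, 129). refcount(pp2)=3>1 -> COPY to pp3. 4 ppages; refcounts: pp0:3 pp1:3 pp2:2 pp3:1
Op 6: read(P1, v2) -> 40. No state change.
Op 7: write(P0, v1, 150). refcount(pp1)=3>1 -> COPY to pp4. 5 ppages; refcounts: pp0:3 pp1:2 pp2:2 pp3:1 pp4:1

yes yes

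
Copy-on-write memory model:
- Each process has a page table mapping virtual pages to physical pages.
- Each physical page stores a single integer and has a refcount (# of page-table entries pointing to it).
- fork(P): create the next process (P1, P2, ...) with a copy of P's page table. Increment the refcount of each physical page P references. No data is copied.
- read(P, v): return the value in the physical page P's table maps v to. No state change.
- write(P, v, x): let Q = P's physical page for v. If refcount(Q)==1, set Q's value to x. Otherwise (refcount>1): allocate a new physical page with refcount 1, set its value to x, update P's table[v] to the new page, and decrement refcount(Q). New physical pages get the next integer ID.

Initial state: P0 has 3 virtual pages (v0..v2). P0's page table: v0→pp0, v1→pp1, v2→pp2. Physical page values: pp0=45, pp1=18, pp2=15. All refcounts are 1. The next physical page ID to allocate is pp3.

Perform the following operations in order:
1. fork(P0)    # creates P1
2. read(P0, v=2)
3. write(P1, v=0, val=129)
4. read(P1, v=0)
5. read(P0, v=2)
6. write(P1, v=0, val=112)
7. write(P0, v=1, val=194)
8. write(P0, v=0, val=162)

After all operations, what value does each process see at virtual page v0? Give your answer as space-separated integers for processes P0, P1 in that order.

Answer: 162 112

Derivation:
Op 1: fork(P0) -> P1. 3 ppages; refcounts: pp0:2 pp1:2 pp2:2
Op 2: read(P0, v2) -> 15. No state change.
Op 3: write(P1, v0, 129). refcount(pp0)=2>1 -> COPY to pp3. 4 ppages; refcounts: pp0:1 pp1:2 pp2:2 pp3:1
Op 4: read(P1, v0) -> 129. No state change.
Op 5: read(P0, v2) -> 15. No state change.
Op 6: write(P1, v0, 112). refcount(pp3)=1 -> write in place. 4 ppages; refcounts: pp0:1 pp1:2 pp2:2 pp3:1
Op 7: write(P0, v1, 194). refcount(pp1)=2>1 -> COPY to pp4. 5 ppages; refcounts: pp0:1 pp1:1 pp2:2 pp3:1 pp4:1
Op 8: write(P0, v0, 162). refcount(pp0)=1 -> write in place. 5 ppages; refcounts: pp0:1 pp1:1 pp2:2 pp3:1 pp4:1
P0: v0 -> pp0 = 162
P1: v0 -> pp3 = 112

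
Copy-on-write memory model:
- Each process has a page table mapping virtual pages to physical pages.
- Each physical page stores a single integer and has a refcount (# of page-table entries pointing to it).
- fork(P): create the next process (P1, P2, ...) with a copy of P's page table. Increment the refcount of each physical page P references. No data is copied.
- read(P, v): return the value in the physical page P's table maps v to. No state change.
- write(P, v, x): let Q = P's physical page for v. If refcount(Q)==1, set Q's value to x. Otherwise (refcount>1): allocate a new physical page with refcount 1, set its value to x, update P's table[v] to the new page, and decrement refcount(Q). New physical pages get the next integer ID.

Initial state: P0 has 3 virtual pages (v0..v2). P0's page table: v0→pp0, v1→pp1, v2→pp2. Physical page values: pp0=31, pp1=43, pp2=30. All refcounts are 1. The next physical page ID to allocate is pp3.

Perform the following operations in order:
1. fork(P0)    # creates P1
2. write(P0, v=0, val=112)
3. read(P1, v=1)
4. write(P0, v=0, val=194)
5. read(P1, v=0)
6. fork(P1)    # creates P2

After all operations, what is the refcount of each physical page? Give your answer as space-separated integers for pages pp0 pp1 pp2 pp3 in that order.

Answer: 2 3 3 1

Derivation:
Op 1: fork(P0) -> P1. 3 ppages; refcounts: pp0:2 pp1:2 pp2:2
Op 2: write(P0, v0, 112). refcount(pp0)=2>1 -> COPY to pp3. 4 ppages; refcounts: pp0:1 pp1:2 pp2:2 pp3:1
Op 3: read(P1, v1) -> 43. No state change.
Op 4: write(P0, v0, 194). refcount(pp3)=1 -> write in place. 4 ppages; refcounts: pp0:1 pp1:2 pp2:2 pp3:1
Op 5: read(P1, v0) -> 31. No state change.
Op 6: fork(P1) -> P2. 4 ppages; refcounts: pp0:2 pp1:3 pp2:3 pp3:1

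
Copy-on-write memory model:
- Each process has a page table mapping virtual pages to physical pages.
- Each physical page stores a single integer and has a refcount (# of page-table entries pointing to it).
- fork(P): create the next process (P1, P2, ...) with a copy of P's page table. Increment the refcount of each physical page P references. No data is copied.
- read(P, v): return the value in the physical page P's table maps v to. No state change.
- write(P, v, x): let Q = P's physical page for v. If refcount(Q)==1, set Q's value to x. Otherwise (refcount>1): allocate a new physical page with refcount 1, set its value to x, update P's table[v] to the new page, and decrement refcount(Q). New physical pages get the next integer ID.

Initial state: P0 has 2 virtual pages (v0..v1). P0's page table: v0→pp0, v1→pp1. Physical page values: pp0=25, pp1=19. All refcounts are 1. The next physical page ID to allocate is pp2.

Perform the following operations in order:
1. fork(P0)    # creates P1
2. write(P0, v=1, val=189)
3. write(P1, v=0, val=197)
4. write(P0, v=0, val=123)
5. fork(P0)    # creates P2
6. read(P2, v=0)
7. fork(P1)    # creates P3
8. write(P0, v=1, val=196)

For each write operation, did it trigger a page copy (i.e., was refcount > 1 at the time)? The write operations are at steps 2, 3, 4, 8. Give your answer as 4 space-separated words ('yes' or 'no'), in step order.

Op 1: fork(P0) -> P1. 2 ppages; refcounts: pp0:2 pp1:2
Op 2: write(P0, v1, 189). refcount(pp1)=2>1 -> COPY to pp2. 3 ppages; refcounts: pp0:2 pp1:1 pp2:1
Op 3: write(P1, v0, 197). refcount(pp0)=2>1 -> COPY to pp3. 4 ppages; refcounts: pp0:1 pp1:1 pp2:1 pp3:1
Op 4: write(P0, v0, 123). refcount(pp0)=1 -> write in place. 4 ppages; refcounts: pp0:1 pp1:1 pp2:1 pp3:1
Op 5: fork(P0) -> P2. 4 ppages; refcounts: pp0:2 pp1:1 pp2:2 pp3:1
Op 6: read(P2, v0) -> 123. No state change.
Op 7: fork(P1) -> P3. 4 ppages; refcounts: pp0:2 pp1:2 pp2:2 pp3:2
Op 8: write(P0, v1, 196). refcount(pp2)=2>1 -> COPY to pp4. 5 ppages; refcounts: pp0:2 pp1:2 pp2:1 pp3:2 pp4:1

yes yes no yes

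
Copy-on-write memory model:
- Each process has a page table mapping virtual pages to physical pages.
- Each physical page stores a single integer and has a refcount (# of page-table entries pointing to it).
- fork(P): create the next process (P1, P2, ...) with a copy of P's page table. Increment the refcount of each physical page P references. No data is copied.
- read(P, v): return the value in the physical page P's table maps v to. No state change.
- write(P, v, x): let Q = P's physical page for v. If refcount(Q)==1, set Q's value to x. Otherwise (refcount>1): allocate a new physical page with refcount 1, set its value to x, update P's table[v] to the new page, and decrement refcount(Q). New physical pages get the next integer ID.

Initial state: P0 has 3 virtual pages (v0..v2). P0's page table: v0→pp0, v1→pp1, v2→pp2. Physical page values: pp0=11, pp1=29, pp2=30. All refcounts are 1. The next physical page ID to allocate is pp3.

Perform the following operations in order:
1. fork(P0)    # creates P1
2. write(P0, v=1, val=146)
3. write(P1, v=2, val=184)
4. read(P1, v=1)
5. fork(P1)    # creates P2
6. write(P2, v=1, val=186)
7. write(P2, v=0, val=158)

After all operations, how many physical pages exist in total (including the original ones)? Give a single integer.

Op 1: fork(P0) -> P1. 3 ppages; refcounts: pp0:2 pp1:2 pp2:2
Op 2: write(P0, v1, 146). refcount(pp1)=2>1 -> COPY to pp3. 4 ppages; refcounts: pp0:2 pp1:1 pp2:2 pp3:1
Op 3: write(P1, v2, 184). refcount(pp2)=2>1 -> COPY to pp4. 5 ppages; refcounts: pp0:2 pp1:1 pp2:1 pp3:1 pp4:1
Op 4: read(P1, v1) -> 29. No state change.
Op 5: fork(P1) -> P2. 5 ppages; refcounts: pp0:3 pp1:2 pp2:1 pp3:1 pp4:2
Op 6: write(P2, v1, 186). refcount(pp1)=2>1 -> COPY to pp5. 6 ppages; refcounts: pp0:3 pp1:1 pp2:1 pp3:1 pp4:2 pp5:1
Op 7: write(P2, v0, 158). refcount(pp0)=3>1 -> COPY to pp6. 7 ppages; refcounts: pp0:2 pp1:1 pp2:1 pp3:1 pp4:2 pp5:1 pp6:1

Answer: 7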